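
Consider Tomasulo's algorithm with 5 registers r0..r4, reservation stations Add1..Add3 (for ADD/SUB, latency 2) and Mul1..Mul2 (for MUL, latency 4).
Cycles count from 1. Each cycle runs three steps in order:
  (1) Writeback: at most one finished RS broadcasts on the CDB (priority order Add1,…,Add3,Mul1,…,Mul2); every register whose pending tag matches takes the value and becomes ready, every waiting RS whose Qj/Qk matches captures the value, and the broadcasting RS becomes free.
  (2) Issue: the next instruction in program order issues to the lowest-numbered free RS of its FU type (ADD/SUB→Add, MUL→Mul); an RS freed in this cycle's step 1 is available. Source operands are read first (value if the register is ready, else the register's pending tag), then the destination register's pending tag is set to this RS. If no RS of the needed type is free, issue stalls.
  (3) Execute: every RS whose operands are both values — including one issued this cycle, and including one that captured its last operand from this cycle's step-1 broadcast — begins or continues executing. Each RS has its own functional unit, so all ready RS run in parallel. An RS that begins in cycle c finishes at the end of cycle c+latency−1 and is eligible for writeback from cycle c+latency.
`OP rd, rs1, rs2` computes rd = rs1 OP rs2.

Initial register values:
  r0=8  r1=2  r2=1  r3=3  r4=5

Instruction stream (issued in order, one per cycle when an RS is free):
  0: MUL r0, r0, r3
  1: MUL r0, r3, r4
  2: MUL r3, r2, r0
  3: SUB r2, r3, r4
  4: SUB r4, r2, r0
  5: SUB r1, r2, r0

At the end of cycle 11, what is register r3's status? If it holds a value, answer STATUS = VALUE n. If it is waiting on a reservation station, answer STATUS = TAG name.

STATUS = VALUE 15

c1: issue MUL r0<-Mul1 | r0:Mul1,r1:2,r2:1,r3:3,r4:5
c2: issue MUL r0<-Mul2 | r0:Mul2,r1:2,r2:1,r3:3,r4:5
c3: stall | r0:Mul2,r1:2,r2:1,r3:3,r4:5
c4: stall | r0:Mul2,r1:2,r2:1,r3:3,r4:5
c5: CDB Mul1=24; issue MUL r3<-Mul1 | r0:Mul2,r1:2,r2:1,r3:Mul1,r4:5
c6: CDB Mul2=15; issue SUB r2<-Add1 | r0:15,r1:2,r2:Add1,r3:Mul1,r4:5
c7: issue SUB r4<-Add2 | r0:15,r1:2,r2:Add1,r3:Mul1,r4:Add2
c8: issue SUB r1<-Add3 | r0:15,r1:Add3,r2:Add1,r3:Mul1,r4:Add2
c9: - | r0:15,r1:Add3,r2:Add1,r3:Mul1,r4:Add2
c10: CDB Mul1=15 | r0:15,r1:Add3,r2:Add1,r3:15,r4:Add2
c11: - | r0:15,r1:Add3,r2:Add1,r3:15,r4:Add2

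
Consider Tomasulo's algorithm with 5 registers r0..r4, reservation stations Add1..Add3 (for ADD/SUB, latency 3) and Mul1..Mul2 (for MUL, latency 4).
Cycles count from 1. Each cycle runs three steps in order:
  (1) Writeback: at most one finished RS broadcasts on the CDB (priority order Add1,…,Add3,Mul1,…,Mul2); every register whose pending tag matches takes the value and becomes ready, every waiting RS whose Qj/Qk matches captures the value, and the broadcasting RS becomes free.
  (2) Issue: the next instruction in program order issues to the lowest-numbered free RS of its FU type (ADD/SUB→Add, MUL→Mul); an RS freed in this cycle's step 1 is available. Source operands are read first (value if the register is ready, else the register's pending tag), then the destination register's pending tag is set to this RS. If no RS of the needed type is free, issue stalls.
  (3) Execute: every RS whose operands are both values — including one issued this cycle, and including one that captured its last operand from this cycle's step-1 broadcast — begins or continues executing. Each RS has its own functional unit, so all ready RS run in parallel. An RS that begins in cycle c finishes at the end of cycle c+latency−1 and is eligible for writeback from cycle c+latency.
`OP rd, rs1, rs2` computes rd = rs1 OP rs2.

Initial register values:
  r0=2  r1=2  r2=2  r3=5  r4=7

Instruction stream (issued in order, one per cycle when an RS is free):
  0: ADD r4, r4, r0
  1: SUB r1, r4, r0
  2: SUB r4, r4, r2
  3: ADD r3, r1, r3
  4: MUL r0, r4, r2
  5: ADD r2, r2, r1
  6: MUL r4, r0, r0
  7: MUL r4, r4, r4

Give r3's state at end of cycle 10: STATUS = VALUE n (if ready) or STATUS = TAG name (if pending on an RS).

  c1: issue ADD r4<-Add1  regs: r0:2,r1:2,r2:2,r3:5,r4:Add1
  c2: issue SUB r1<-Add2  regs: r0:2,r1:Add2,r2:2,r3:5,r4:Add1
  c3: issue SUB r4<-Add3  regs: r0:2,r1:Add2,r2:2,r3:5,r4:Add3
  c4: CDB Add1=9; issue ADD r3<-Add1  regs: r0:2,r1:Add2,r2:2,r3:Add1,r4:Add3
  c5: issue MUL r0<-Mul1  regs: r0:Mul1,r1:Add2,r2:2,r3:Add1,r4:Add3
  c6: stall  regs: r0:Mul1,r1:Add2,r2:2,r3:Add1,r4:Add3
  c7: CDB Add2=7; issue ADD r2<-Add2  regs: r0:Mul1,r1:7,r2:Add2,r3:Add1,r4:Add3
  c8: CDB Add3=7; issue MUL r4<-Mul2  regs: r0:Mul1,r1:7,r2:Add2,r3:Add1,r4:Mul2
  c9: stall  regs: r0:Mul1,r1:7,r2:Add2,r3:Add1,r4:Mul2
  c10: CDB Add1=12; stall  regs: r0:Mul1,r1:7,r2:Add2,r3:12,r4:Mul2

STATUS = VALUE 12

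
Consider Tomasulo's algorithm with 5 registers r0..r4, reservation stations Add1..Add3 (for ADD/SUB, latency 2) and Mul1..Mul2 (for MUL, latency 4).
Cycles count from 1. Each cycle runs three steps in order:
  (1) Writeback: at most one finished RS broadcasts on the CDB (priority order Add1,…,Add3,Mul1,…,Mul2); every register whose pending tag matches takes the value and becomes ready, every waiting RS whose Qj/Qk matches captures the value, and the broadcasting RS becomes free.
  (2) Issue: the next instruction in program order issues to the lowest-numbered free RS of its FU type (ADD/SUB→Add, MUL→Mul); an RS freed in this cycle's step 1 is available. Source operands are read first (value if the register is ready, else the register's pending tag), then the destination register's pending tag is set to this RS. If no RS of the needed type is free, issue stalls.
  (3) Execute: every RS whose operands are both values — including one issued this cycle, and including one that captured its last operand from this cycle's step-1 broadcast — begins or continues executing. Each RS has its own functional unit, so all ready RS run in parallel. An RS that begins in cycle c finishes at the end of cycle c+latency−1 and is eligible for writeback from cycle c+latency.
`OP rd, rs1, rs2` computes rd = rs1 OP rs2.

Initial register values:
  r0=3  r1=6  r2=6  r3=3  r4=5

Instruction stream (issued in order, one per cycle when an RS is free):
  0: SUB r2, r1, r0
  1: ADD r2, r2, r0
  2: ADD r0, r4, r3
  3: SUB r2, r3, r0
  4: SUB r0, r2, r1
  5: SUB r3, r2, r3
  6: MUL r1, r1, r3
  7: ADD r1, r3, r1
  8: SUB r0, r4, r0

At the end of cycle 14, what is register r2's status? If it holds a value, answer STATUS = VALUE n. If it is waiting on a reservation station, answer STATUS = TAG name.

c1: issue SUB r2<-Add1 | r0:3,r1:6,r2:Add1,r3:3,r4:5
c2: issue ADD r2<-Add2 | r0:3,r1:6,r2:Add2,r3:3,r4:5
c3: CDB Add1=3; issue ADD r0<-Add1 | r0:Add1,r1:6,r2:Add2,r3:3,r4:5
c4: issue SUB r2<-Add3 | r0:Add1,r1:6,r2:Add3,r3:3,r4:5
c5: CDB Add1=8; issue SUB r0<-Add1 | r0:Add1,r1:6,r2:Add3,r3:3,r4:5
c6: CDB Add2=6; issue SUB r3<-Add2 | r0:Add1,r1:6,r2:Add3,r3:Add2,r4:5
c7: CDB Add3=-5; issue MUL r1<-Mul1 | r0:Add1,r1:Mul1,r2:-5,r3:Add2,r4:5
c8: issue ADD r1<-Add3 | r0:Add1,r1:Add3,r2:-5,r3:Add2,r4:5
c9: CDB Add1=-11; issue SUB r0<-Add1 | r0:Add1,r1:Add3,r2:-5,r3:Add2,r4:5
c10: CDB Add2=-8 | r0:Add1,r1:Add3,r2:-5,r3:-8,r4:5
c11: CDB Add1=16 | r0:16,r1:Add3,r2:-5,r3:-8,r4:5
c12: - | r0:16,r1:Add3,r2:-5,r3:-8,r4:5
c13: - | r0:16,r1:Add3,r2:-5,r3:-8,r4:5
c14: CDB Mul1=-48 | r0:16,r1:Add3,r2:-5,r3:-8,r4:5

STATUS = VALUE -5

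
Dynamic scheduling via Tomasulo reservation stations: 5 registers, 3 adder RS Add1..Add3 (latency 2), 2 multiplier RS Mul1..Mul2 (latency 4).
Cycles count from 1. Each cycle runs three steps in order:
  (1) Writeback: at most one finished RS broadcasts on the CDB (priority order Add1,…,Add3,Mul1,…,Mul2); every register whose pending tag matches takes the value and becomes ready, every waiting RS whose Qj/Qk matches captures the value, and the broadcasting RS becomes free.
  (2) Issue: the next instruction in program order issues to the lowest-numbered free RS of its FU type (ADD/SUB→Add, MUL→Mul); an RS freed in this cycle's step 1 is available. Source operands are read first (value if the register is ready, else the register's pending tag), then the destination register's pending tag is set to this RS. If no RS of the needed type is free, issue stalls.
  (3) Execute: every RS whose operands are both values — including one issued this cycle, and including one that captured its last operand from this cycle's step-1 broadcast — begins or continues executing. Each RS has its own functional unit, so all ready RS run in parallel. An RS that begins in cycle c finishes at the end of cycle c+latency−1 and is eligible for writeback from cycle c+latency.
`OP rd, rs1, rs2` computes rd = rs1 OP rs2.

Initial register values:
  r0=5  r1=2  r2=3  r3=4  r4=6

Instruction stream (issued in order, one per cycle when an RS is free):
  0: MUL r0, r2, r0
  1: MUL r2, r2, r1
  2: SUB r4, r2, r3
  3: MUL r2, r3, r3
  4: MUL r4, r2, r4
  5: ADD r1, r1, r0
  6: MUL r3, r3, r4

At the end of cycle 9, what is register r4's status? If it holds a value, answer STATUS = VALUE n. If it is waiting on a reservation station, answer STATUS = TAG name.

STATUS = TAG Mul2

c1: issue MUL r0<-Mul1 | r0:Mul1,r1:2,r2:3,r3:4,r4:6
c2: issue MUL r2<-Mul2 | r0:Mul1,r1:2,r2:Mul2,r3:4,r4:6
c3: issue SUB r4<-Add1 | r0:Mul1,r1:2,r2:Mul2,r3:4,r4:Add1
c4: stall | r0:Mul1,r1:2,r2:Mul2,r3:4,r4:Add1
c5: CDB Mul1=15; issue MUL r2<-Mul1 | r0:15,r1:2,r2:Mul1,r3:4,r4:Add1
c6: CDB Mul2=6; issue MUL r4<-Mul2 | r0:15,r1:2,r2:Mul1,r3:4,r4:Mul2
c7: issue ADD r1<-Add2 | r0:15,r1:Add2,r2:Mul1,r3:4,r4:Mul2
c8: CDB Add1=2; stall | r0:15,r1:Add2,r2:Mul1,r3:4,r4:Mul2
c9: CDB Add2=17; stall | r0:15,r1:17,r2:Mul1,r3:4,r4:Mul2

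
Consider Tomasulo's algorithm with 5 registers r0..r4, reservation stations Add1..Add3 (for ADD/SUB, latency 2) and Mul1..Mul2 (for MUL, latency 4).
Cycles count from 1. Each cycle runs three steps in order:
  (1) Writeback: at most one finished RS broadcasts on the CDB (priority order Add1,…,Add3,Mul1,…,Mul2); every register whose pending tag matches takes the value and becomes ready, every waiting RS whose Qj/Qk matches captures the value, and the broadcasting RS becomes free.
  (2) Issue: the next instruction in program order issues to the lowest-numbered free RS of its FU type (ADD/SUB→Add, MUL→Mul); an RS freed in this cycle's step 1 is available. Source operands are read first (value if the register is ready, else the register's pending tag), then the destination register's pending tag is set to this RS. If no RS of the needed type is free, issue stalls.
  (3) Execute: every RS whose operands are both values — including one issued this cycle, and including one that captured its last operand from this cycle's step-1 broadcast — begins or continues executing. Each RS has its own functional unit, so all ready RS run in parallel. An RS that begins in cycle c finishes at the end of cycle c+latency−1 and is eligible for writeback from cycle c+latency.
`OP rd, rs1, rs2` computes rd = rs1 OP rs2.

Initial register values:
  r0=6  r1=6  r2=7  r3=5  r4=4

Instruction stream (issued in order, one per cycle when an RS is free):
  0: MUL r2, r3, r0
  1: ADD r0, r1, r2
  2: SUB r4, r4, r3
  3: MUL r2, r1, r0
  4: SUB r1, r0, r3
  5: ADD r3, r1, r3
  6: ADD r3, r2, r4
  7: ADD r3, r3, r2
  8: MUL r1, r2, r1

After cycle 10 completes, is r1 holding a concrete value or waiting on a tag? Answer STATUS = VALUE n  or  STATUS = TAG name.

  c1: issue MUL r2<-Mul1  regs: r0:6,r1:6,r2:Mul1,r3:5,r4:4
  c2: issue ADD r0<-Add1  regs: r0:Add1,r1:6,r2:Mul1,r3:5,r4:4
  c3: issue SUB r4<-Add2  regs: r0:Add1,r1:6,r2:Mul1,r3:5,r4:Add2
  c4: issue MUL r2<-Mul2  regs: r0:Add1,r1:6,r2:Mul2,r3:5,r4:Add2
  c5: CDB Add2=-1; issue SUB r1<-Add2  regs: r0:Add1,r1:Add2,r2:Mul2,r3:5,r4:-1
  c6: CDB Mul1=30; issue ADD r3<-Add3  regs: r0:Add1,r1:Add2,r2:Mul2,r3:Add3,r4:-1
  c7: stall  regs: r0:Add1,r1:Add2,r2:Mul2,r3:Add3,r4:-1
  c8: CDB Add1=36; issue ADD r3<-Add1  regs: r0:36,r1:Add2,r2:Mul2,r3:Add1,r4:-1
  c9: stall  regs: r0:36,r1:Add2,r2:Mul2,r3:Add1,r4:-1
  c10: CDB Add2=31; issue ADD r3<-Add2  regs: r0:36,r1:31,r2:Mul2,r3:Add2,r4:-1

STATUS = VALUE 31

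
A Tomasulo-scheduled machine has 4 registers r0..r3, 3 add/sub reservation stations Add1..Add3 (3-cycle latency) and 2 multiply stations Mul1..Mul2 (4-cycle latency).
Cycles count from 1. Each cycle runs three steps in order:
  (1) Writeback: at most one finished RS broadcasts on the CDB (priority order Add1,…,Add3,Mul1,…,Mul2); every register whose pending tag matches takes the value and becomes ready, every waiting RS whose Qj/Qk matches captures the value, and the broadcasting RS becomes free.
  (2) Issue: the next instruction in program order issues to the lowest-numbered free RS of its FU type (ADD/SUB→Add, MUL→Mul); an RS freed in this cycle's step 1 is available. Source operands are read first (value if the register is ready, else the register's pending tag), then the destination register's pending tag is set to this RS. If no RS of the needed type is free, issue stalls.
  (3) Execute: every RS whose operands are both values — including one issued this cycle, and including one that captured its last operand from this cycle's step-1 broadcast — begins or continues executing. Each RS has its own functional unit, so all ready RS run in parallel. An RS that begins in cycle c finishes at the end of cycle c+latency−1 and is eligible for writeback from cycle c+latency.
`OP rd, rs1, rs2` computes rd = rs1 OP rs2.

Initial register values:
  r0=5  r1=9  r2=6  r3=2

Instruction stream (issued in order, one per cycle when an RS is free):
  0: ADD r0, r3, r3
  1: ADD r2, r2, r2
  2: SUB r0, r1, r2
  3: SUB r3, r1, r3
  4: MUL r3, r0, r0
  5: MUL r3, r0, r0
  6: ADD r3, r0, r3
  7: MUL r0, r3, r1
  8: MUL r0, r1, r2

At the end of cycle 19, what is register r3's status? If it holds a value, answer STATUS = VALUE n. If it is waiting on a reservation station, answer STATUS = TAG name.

STATUS = VALUE 6

cycle 1: issue ADD r0<-Add1 // r0:Add1,r1:9,r2:6,r3:2
cycle 2: issue ADD r2<-Add2 // r0:Add1,r1:9,r2:Add2,r3:2
cycle 3: issue SUB r0<-Add3 // r0:Add3,r1:9,r2:Add2,r3:2
cycle 4: CDB Add1=4; issue SUB r3<-Add1 // r0:Add3,r1:9,r2:Add2,r3:Add1
cycle 5: CDB Add2=12; issue MUL r3<-Mul1 // r0:Add3,r1:9,r2:12,r3:Mul1
cycle 6: issue MUL r3<-Mul2 // r0:Add3,r1:9,r2:12,r3:Mul2
cycle 7: CDB Add1=7; issue ADD r3<-Add1 // r0:Add3,r1:9,r2:12,r3:Add1
cycle 8: CDB Add3=-3; stall // r0:-3,r1:9,r2:12,r3:Add1
cycle 9: stall // r0:-3,r1:9,r2:12,r3:Add1
cycle 10: stall // r0:-3,r1:9,r2:12,r3:Add1
cycle 11: stall // r0:-3,r1:9,r2:12,r3:Add1
cycle 12: CDB Mul1=9; issue MUL r0<-Mul1 // r0:Mul1,r1:9,r2:12,r3:Add1
cycle 13: CDB Mul2=9; issue MUL r0<-Mul2 // r0:Mul2,r1:9,r2:12,r3:Add1
cycle 14: - // r0:Mul2,r1:9,r2:12,r3:Add1
cycle 15: - // r0:Mul2,r1:9,r2:12,r3:Add1
cycle 16: CDB Add1=6 // r0:Mul2,r1:9,r2:12,r3:6
cycle 17: CDB Mul2=108 // r0:108,r1:9,r2:12,r3:6
cycle 18: - // r0:108,r1:9,r2:12,r3:6
cycle 19: - // r0:108,r1:9,r2:12,r3:6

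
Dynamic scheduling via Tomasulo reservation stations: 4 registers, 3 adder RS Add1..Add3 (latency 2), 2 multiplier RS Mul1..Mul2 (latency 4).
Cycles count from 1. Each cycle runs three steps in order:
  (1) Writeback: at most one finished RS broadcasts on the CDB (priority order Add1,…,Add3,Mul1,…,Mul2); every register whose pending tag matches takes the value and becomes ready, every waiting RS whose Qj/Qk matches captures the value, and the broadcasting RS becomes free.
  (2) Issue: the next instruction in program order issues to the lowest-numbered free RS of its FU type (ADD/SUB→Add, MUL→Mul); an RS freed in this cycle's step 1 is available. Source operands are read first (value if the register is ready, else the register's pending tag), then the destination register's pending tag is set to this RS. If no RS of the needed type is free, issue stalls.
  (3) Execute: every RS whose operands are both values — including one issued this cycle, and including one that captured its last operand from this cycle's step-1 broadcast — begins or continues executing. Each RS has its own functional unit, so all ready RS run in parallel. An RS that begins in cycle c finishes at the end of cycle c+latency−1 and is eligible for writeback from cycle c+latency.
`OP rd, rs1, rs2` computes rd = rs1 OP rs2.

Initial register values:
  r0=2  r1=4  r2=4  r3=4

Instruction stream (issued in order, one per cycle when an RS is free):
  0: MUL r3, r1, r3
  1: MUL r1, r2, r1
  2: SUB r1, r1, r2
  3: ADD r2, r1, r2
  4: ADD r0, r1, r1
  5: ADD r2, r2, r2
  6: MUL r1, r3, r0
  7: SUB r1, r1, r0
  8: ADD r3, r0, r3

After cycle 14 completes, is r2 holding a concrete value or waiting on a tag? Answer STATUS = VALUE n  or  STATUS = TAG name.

STATUS = VALUE 32

  c1: issue MUL r3<-Mul1  regs: r0:2,r1:4,r2:4,r3:Mul1
  c2: issue MUL r1<-Mul2  regs: r0:2,r1:Mul2,r2:4,r3:Mul1
  c3: issue SUB r1<-Add1  regs: r0:2,r1:Add1,r2:4,r3:Mul1
  c4: issue ADD r2<-Add2  regs: r0:2,r1:Add1,r2:Add2,r3:Mul1
  c5: CDB Mul1=16; issue ADD r0<-Add3  regs: r0:Add3,r1:Add1,r2:Add2,r3:16
  c6: CDB Mul2=16; stall  regs: r0:Add3,r1:Add1,r2:Add2,r3:16
  c7: stall  regs: r0:Add3,r1:Add1,r2:Add2,r3:16
  c8: CDB Add1=12; issue ADD r2<-Add1  regs: r0:Add3,r1:12,r2:Add1,r3:16
  c9: issue MUL r1<-Mul1  regs: r0:Add3,r1:Mul1,r2:Add1,r3:16
  c10: CDB Add2=16; issue SUB r1<-Add2  regs: r0:Add3,r1:Add2,r2:Add1,r3:16
  c11: CDB Add3=24; issue ADD r3<-Add3  regs: r0:24,r1:Add2,r2:Add1,r3:Add3
  c12: CDB Add1=32  regs: r0:24,r1:Add2,r2:32,r3:Add3
  c13: CDB Add3=40  regs: r0:24,r1:Add2,r2:32,r3:40
  c14: -  regs: r0:24,r1:Add2,r2:32,r3:40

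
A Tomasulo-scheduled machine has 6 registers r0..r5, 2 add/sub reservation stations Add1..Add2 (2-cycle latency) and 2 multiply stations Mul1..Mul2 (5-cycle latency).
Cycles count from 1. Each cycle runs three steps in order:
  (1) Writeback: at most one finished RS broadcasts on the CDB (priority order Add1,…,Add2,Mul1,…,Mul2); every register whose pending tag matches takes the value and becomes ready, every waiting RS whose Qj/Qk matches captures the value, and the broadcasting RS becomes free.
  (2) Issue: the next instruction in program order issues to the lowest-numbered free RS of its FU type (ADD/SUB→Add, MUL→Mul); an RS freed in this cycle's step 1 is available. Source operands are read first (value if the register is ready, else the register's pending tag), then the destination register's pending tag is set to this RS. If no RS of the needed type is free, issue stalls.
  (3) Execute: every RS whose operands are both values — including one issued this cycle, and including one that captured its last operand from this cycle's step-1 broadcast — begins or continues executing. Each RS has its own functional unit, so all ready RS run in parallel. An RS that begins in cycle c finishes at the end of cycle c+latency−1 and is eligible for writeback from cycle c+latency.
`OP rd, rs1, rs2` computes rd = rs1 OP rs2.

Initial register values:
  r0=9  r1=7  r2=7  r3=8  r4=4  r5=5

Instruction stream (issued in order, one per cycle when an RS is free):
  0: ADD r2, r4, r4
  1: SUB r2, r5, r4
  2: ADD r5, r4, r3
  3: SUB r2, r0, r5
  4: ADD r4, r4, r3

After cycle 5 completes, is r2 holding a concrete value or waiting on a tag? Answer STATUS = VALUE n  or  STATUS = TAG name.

STATUS = TAG Add2

cycle 1: issue ADD r2<-Add1 // r0:9,r1:7,r2:Add1,r3:8,r4:4,r5:5
cycle 2: issue SUB r2<-Add2 // r0:9,r1:7,r2:Add2,r3:8,r4:4,r5:5
cycle 3: CDB Add1=8; issue ADD r5<-Add1 // r0:9,r1:7,r2:Add2,r3:8,r4:4,r5:Add1
cycle 4: CDB Add2=1; issue SUB r2<-Add2 // r0:9,r1:7,r2:Add2,r3:8,r4:4,r5:Add1
cycle 5: CDB Add1=12; issue ADD r4<-Add1 // r0:9,r1:7,r2:Add2,r3:8,r4:Add1,r5:12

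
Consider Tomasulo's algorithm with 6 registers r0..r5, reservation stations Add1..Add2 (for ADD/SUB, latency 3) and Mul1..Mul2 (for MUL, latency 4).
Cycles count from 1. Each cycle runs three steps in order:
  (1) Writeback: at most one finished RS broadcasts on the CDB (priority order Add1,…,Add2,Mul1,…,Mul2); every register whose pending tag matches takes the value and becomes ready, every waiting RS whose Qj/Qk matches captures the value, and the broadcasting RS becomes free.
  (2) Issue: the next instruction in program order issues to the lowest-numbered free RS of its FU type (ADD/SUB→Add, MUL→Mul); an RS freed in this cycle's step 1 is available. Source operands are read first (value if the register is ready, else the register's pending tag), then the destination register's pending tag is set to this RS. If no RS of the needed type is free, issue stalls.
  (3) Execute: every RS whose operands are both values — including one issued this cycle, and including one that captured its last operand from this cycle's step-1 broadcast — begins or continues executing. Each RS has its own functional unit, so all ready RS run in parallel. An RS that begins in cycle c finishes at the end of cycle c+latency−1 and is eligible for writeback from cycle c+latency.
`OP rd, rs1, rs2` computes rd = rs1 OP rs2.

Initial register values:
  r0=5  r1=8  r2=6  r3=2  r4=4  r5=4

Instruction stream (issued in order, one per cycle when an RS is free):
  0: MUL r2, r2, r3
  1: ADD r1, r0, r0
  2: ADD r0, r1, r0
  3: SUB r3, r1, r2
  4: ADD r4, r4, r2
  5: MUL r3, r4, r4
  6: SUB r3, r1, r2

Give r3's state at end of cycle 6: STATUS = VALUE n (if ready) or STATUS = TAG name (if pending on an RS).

cycle 1: issue MUL r2<-Mul1 // r0:5,r1:8,r2:Mul1,r3:2,r4:4,r5:4
cycle 2: issue ADD r1<-Add1 // r0:5,r1:Add1,r2:Mul1,r3:2,r4:4,r5:4
cycle 3: issue ADD r0<-Add2 // r0:Add2,r1:Add1,r2:Mul1,r3:2,r4:4,r5:4
cycle 4: stall // r0:Add2,r1:Add1,r2:Mul1,r3:2,r4:4,r5:4
cycle 5: CDB Add1=10; issue SUB r3<-Add1 // r0:Add2,r1:10,r2:Mul1,r3:Add1,r4:4,r5:4
cycle 6: CDB Mul1=12; stall // r0:Add2,r1:10,r2:12,r3:Add1,r4:4,r5:4

STATUS = TAG Add1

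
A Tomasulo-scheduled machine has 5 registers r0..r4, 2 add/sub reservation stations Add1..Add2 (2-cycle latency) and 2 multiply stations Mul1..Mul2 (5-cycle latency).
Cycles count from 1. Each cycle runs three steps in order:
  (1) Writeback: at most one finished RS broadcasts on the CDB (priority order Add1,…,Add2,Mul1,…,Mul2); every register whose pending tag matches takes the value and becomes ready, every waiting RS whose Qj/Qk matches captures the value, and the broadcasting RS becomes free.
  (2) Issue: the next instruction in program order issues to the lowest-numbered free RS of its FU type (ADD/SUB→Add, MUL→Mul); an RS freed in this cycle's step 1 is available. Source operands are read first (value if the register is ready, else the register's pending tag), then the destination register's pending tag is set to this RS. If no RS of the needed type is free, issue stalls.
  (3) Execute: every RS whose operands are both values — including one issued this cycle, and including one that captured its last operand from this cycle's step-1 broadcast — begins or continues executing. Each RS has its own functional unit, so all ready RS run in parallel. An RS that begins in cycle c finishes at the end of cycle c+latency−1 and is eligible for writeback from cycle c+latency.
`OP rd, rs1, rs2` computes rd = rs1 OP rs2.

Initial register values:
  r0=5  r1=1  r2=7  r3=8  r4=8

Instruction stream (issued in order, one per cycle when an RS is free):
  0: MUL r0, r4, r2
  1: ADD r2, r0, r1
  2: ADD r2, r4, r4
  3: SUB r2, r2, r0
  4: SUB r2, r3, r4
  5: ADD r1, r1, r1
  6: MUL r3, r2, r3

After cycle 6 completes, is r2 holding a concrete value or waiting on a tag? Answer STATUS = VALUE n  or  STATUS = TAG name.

STATUS = TAG Add2

c1: issue MUL r0<-Mul1 | r0:Mul1,r1:1,r2:7,r3:8,r4:8
c2: issue ADD r2<-Add1 | r0:Mul1,r1:1,r2:Add1,r3:8,r4:8
c3: issue ADD r2<-Add2 | r0:Mul1,r1:1,r2:Add2,r3:8,r4:8
c4: stall | r0:Mul1,r1:1,r2:Add2,r3:8,r4:8
c5: CDB Add2=16; issue SUB r2<-Add2 | r0:Mul1,r1:1,r2:Add2,r3:8,r4:8
c6: CDB Mul1=56; stall | r0:56,r1:1,r2:Add2,r3:8,r4:8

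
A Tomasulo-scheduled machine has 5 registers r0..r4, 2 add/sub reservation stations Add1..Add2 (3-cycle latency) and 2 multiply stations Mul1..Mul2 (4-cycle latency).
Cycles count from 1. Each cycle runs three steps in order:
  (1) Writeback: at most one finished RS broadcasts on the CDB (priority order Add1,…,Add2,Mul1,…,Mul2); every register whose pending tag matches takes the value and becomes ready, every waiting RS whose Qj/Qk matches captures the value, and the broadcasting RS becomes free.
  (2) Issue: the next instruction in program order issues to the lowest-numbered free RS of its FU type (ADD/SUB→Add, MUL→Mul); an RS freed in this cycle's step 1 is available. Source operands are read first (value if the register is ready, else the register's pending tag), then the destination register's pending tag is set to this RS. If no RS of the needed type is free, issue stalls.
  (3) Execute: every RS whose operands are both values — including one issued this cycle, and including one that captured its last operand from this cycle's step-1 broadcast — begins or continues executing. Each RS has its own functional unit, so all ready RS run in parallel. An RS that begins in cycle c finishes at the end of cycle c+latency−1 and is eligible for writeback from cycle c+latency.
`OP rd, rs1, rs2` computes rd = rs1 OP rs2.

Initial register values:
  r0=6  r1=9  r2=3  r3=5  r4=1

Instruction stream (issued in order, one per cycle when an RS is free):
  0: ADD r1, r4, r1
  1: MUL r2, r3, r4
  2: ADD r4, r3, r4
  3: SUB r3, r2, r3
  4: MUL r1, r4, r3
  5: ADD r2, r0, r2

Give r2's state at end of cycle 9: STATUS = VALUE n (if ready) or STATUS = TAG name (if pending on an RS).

  c1: issue ADD r1<-Add1  regs: r0:6,r1:Add1,r2:3,r3:5,r4:1
  c2: issue MUL r2<-Mul1  regs: r0:6,r1:Add1,r2:Mul1,r3:5,r4:1
  c3: issue ADD r4<-Add2  regs: r0:6,r1:Add1,r2:Mul1,r3:5,r4:Add2
  c4: CDB Add1=10; issue SUB r3<-Add1  regs: r0:6,r1:10,r2:Mul1,r3:Add1,r4:Add2
  c5: issue MUL r1<-Mul2  regs: r0:6,r1:Mul2,r2:Mul1,r3:Add1,r4:Add2
  c6: CDB Add2=6; issue ADD r2<-Add2  regs: r0:6,r1:Mul2,r2:Add2,r3:Add1,r4:6
  c7: CDB Mul1=5  regs: r0:6,r1:Mul2,r2:Add2,r3:Add1,r4:6
  c8: -  regs: r0:6,r1:Mul2,r2:Add2,r3:Add1,r4:6
  c9: -  regs: r0:6,r1:Mul2,r2:Add2,r3:Add1,r4:6

STATUS = TAG Add2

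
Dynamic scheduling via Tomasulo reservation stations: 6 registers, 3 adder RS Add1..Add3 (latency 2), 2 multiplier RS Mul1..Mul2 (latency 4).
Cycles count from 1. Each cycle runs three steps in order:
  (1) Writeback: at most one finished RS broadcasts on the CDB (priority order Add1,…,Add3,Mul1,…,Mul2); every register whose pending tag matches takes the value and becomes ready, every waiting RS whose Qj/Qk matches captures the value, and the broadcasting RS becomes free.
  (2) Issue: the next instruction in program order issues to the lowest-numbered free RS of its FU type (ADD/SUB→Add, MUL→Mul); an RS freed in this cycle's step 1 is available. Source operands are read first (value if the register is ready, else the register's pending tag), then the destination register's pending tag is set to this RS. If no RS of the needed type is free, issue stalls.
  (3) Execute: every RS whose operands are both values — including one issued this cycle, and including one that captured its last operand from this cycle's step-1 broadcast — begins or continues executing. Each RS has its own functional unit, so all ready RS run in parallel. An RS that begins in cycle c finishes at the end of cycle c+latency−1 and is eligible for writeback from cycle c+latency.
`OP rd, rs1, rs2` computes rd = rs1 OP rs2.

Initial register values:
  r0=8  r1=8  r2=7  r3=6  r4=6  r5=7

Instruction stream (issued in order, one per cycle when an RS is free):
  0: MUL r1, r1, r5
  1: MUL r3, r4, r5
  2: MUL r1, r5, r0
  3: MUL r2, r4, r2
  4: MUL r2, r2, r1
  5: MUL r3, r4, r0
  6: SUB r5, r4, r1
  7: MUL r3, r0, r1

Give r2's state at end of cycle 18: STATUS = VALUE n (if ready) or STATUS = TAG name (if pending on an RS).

STATUS = VALUE 2352

c1: issue MUL r1<-Mul1 | r0:8,r1:Mul1,r2:7,r3:6,r4:6,r5:7
c2: issue MUL r3<-Mul2 | r0:8,r1:Mul1,r2:7,r3:Mul2,r4:6,r5:7
c3: stall | r0:8,r1:Mul1,r2:7,r3:Mul2,r4:6,r5:7
c4: stall | r0:8,r1:Mul1,r2:7,r3:Mul2,r4:6,r5:7
c5: CDB Mul1=56; issue MUL r1<-Mul1 | r0:8,r1:Mul1,r2:7,r3:Mul2,r4:6,r5:7
c6: CDB Mul2=42; issue MUL r2<-Mul2 | r0:8,r1:Mul1,r2:Mul2,r3:42,r4:6,r5:7
c7: stall | r0:8,r1:Mul1,r2:Mul2,r3:42,r4:6,r5:7
c8: stall | r0:8,r1:Mul1,r2:Mul2,r3:42,r4:6,r5:7
c9: CDB Mul1=56; issue MUL r2<-Mul1 | r0:8,r1:56,r2:Mul1,r3:42,r4:6,r5:7
c10: CDB Mul2=42; issue MUL r3<-Mul2 | r0:8,r1:56,r2:Mul1,r3:Mul2,r4:6,r5:7
c11: issue SUB r5<-Add1 | r0:8,r1:56,r2:Mul1,r3:Mul2,r4:6,r5:Add1
c12: stall | r0:8,r1:56,r2:Mul1,r3:Mul2,r4:6,r5:Add1
c13: CDB Add1=-50; stall | r0:8,r1:56,r2:Mul1,r3:Mul2,r4:6,r5:-50
c14: CDB Mul1=2352; issue MUL r3<-Mul1 | r0:8,r1:56,r2:2352,r3:Mul1,r4:6,r5:-50
c15: CDB Mul2=48 | r0:8,r1:56,r2:2352,r3:Mul1,r4:6,r5:-50
c16: - | r0:8,r1:56,r2:2352,r3:Mul1,r4:6,r5:-50
c17: - | r0:8,r1:56,r2:2352,r3:Mul1,r4:6,r5:-50
c18: CDB Mul1=448 | r0:8,r1:56,r2:2352,r3:448,r4:6,r5:-50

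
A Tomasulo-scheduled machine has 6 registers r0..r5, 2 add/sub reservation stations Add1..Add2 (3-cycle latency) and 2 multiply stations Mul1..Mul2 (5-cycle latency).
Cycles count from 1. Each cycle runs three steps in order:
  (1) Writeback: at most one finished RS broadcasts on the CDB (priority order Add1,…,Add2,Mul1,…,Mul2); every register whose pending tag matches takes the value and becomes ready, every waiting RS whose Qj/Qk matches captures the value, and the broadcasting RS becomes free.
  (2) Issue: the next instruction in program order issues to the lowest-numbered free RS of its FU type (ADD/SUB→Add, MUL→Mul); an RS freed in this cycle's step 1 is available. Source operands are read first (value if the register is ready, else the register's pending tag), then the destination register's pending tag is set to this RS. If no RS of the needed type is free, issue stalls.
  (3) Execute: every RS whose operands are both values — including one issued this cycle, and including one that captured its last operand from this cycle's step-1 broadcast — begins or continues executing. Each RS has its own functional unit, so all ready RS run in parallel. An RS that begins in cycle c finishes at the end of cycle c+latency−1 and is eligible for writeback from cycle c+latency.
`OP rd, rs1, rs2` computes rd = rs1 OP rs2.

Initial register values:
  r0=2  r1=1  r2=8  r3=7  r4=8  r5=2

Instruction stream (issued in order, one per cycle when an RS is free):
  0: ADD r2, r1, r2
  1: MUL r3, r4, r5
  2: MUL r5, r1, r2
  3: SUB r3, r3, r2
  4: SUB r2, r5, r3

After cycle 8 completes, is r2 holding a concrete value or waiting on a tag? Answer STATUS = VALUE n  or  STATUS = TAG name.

STATUS = TAG Add2

cycle 1: issue ADD r2<-Add1 // r0:2,r1:1,r2:Add1,r3:7,r4:8,r5:2
cycle 2: issue MUL r3<-Mul1 // r0:2,r1:1,r2:Add1,r3:Mul1,r4:8,r5:2
cycle 3: issue MUL r5<-Mul2 // r0:2,r1:1,r2:Add1,r3:Mul1,r4:8,r5:Mul2
cycle 4: CDB Add1=9; issue SUB r3<-Add1 // r0:2,r1:1,r2:9,r3:Add1,r4:8,r5:Mul2
cycle 5: issue SUB r2<-Add2 // r0:2,r1:1,r2:Add2,r3:Add1,r4:8,r5:Mul2
cycle 6: - // r0:2,r1:1,r2:Add2,r3:Add1,r4:8,r5:Mul2
cycle 7: CDB Mul1=16 // r0:2,r1:1,r2:Add2,r3:Add1,r4:8,r5:Mul2
cycle 8: - // r0:2,r1:1,r2:Add2,r3:Add1,r4:8,r5:Mul2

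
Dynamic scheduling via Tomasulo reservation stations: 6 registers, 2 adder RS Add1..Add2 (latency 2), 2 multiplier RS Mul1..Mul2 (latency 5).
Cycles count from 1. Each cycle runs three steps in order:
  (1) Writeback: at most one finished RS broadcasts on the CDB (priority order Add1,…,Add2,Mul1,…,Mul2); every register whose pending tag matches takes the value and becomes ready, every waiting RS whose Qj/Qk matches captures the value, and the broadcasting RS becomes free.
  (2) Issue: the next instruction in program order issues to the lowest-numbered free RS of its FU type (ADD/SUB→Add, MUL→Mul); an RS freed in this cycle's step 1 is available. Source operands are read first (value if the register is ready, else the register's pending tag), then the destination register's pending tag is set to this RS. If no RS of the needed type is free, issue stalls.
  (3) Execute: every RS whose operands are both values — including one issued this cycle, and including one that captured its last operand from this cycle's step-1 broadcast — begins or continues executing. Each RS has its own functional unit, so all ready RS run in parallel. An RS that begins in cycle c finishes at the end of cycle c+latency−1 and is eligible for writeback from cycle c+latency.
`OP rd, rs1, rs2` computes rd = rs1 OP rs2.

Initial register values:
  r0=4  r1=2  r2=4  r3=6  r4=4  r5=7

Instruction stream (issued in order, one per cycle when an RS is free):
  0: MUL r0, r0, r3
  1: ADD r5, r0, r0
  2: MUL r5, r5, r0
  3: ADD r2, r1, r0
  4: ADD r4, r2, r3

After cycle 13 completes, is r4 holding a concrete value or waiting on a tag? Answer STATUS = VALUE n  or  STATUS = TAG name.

STATUS = VALUE 32

  c1: issue MUL r0<-Mul1  regs: r0:Mul1,r1:2,r2:4,r3:6,r4:4,r5:7
  c2: issue ADD r5<-Add1  regs: r0:Mul1,r1:2,r2:4,r3:6,r4:4,r5:Add1
  c3: issue MUL r5<-Mul2  regs: r0:Mul1,r1:2,r2:4,r3:6,r4:4,r5:Mul2
  c4: issue ADD r2<-Add2  regs: r0:Mul1,r1:2,r2:Add2,r3:6,r4:4,r5:Mul2
  c5: stall  regs: r0:Mul1,r1:2,r2:Add2,r3:6,r4:4,r5:Mul2
  c6: CDB Mul1=24; stall  regs: r0:24,r1:2,r2:Add2,r3:6,r4:4,r5:Mul2
  c7: stall  regs: r0:24,r1:2,r2:Add2,r3:6,r4:4,r5:Mul2
  c8: CDB Add1=48; issue ADD r4<-Add1  regs: r0:24,r1:2,r2:Add2,r3:6,r4:Add1,r5:Mul2
  c9: CDB Add2=26  regs: r0:24,r1:2,r2:26,r3:6,r4:Add1,r5:Mul2
  c10: -  regs: r0:24,r1:2,r2:26,r3:6,r4:Add1,r5:Mul2
  c11: CDB Add1=32  regs: r0:24,r1:2,r2:26,r3:6,r4:32,r5:Mul2
  c12: -  regs: r0:24,r1:2,r2:26,r3:6,r4:32,r5:Mul2
  c13: CDB Mul2=1152  regs: r0:24,r1:2,r2:26,r3:6,r4:32,r5:1152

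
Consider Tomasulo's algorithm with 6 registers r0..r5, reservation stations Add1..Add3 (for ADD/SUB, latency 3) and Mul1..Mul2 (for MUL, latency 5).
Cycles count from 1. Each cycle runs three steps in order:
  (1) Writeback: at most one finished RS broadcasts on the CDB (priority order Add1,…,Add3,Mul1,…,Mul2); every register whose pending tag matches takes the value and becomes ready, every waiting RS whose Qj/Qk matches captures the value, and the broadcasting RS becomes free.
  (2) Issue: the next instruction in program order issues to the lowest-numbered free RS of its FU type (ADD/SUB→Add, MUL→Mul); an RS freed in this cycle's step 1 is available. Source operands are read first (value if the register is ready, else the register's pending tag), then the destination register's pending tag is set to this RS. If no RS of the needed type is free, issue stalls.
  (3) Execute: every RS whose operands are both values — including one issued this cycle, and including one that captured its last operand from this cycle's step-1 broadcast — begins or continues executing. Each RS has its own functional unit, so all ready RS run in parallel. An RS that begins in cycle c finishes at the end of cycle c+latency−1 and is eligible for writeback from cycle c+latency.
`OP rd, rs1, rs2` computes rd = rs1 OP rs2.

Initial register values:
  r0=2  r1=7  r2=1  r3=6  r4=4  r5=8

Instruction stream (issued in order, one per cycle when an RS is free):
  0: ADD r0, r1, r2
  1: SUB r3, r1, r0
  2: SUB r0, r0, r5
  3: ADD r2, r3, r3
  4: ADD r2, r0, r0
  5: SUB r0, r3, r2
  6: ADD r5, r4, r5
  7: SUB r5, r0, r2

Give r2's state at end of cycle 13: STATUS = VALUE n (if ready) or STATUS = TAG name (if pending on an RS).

  c1: issue ADD r0<-Add1  regs: r0:Add1,r1:7,r2:1,r3:6,r4:4,r5:8
  c2: issue SUB r3<-Add2  regs: r0:Add1,r1:7,r2:1,r3:Add2,r4:4,r5:8
  c3: issue SUB r0<-Add3  regs: r0:Add3,r1:7,r2:1,r3:Add2,r4:4,r5:8
  c4: CDB Add1=8; issue ADD r2<-Add1  regs: r0:Add3,r1:7,r2:Add1,r3:Add2,r4:4,r5:8
  c5: stall  regs: r0:Add3,r1:7,r2:Add1,r3:Add2,r4:4,r5:8
  c6: stall  regs: r0:Add3,r1:7,r2:Add1,r3:Add2,r4:4,r5:8
  c7: CDB Add2=-1; issue ADD r2<-Add2  regs: r0:Add3,r1:7,r2:Add2,r3:-1,r4:4,r5:8
  c8: CDB Add3=0; issue SUB r0<-Add3  regs: r0:Add3,r1:7,r2:Add2,r3:-1,r4:4,r5:8
  c9: stall  regs: r0:Add3,r1:7,r2:Add2,r3:-1,r4:4,r5:8
  c10: CDB Add1=-2; issue ADD r5<-Add1  regs: r0:Add3,r1:7,r2:Add2,r3:-1,r4:4,r5:Add1
  c11: CDB Add2=0; issue SUB r5<-Add2  regs: r0:Add3,r1:7,r2:0,r3:-1,r4:4,r5:Add2
  c12: -  regs: r0:Add3,r1:7,r2:0,r3:-1,r4:4,r5:Add2
  c13: CDB Add1=12  regs: r0:Add3,r1:7,r2:0,r3:-1,r4:4,r5:Add2

STATUS = VALUE 0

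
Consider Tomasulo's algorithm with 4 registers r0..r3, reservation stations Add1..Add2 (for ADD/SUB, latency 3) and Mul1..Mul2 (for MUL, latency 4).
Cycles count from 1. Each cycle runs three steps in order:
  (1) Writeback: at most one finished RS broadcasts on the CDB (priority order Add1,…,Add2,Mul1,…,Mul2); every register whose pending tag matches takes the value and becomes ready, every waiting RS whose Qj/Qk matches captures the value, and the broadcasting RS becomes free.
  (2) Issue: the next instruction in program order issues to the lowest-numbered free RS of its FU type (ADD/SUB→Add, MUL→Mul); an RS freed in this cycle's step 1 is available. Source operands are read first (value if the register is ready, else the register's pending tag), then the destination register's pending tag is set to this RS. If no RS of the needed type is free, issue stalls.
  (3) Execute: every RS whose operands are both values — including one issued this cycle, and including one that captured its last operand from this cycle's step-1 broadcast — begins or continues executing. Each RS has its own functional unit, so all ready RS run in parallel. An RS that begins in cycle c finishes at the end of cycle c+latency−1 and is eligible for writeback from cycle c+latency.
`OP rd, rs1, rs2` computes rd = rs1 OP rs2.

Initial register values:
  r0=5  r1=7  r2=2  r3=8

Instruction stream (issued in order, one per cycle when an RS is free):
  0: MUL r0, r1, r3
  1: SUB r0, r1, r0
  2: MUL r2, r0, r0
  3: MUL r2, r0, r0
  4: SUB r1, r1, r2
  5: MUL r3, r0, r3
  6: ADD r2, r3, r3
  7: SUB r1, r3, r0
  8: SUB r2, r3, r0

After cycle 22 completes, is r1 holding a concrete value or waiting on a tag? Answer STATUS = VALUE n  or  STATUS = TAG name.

STATUS = VALUE -343

cycle 1: issue MUL r0<-Mul1 // r0:Mul1,r1:7,r2:2,r3:8
cycle 2: issue SUB r0<-Add1 // r0:Add1,r1:7,r2:2,r3:8
cycle 3: issue MUL r2<-Mul2 // r0:Add1,r1:7,r2:Mul2,r3:8
cycle 4: stall // r0:Add1,r1:7,r2:Mul2,r3:8
cycle 5: CDB Mul1=56; issue MUL r2<-Mul1 // r0:Add1,r1:7,r2:Mul1,r3:8
cycle 6: issue SUB r1<-Add2 // r0:Add1,r1:Add2,r2:Mul1,r3:8
cycle 7: stall // r0:Add1,r1:Add2,r2:Mul1,r3:8
cycle 8: CDB Add1=-49; stall // r0:-49,r1:Add2,r2:Mul1,r3:8
cycle 9: stall // r0:-49,r1:Add2,r2:Mul1,r3:8
cycle 10: stall // r0:-49,r1:Add2,r2:Mul1,r3:8
cycle 11: stall // r0:-49,r1:Add2,r2:Mul1,r3:8
cycle 12: CDB Mul1=2401; issue MUL r3<-Mul1 // r0:-49,r1:Add2,r2:2401,r3:Mul1
cycle 13: CDB Mul2=2401; issue ADD r2<-Add1 // r0:-49,r1:Add2,r2:Add1,r3:Mul1
cycle 14: stall // r0:-49,r1:Add2,r2:Add1,r3:Mul1
cycle 15: CDB Add2=-2394; issue SUB r1<-Add2 // r0:-49,r1:Add2,r2:Add1,r3:Mul1
cycle 16: CDB Mul1=-392; stall // r0:-49,r1:Add2,r2:Add1,r3:-392
cycle 17: stall // r0:-49,r1:Add2,r2:Add1,r3:-392
cycle 18: stall // r0:-49,r1:Add2,r2:Add1,r3:-392
cycle 19: CDB Add1=-784; issue SUB r2<-Add1 // r0:-49,r1:Add2,r2:Add1,r3:-392
cycle 20: CDB Add2=-343 // r0:-49,r1:-343,r2:Add1,r3:-392
cycle 21: - // r0:-49,r1:-343,r2:Add1,r3:-392
cycle 22: CDB Add1=-343 // r0:-49,r1:-343,r2:-343,r3:-392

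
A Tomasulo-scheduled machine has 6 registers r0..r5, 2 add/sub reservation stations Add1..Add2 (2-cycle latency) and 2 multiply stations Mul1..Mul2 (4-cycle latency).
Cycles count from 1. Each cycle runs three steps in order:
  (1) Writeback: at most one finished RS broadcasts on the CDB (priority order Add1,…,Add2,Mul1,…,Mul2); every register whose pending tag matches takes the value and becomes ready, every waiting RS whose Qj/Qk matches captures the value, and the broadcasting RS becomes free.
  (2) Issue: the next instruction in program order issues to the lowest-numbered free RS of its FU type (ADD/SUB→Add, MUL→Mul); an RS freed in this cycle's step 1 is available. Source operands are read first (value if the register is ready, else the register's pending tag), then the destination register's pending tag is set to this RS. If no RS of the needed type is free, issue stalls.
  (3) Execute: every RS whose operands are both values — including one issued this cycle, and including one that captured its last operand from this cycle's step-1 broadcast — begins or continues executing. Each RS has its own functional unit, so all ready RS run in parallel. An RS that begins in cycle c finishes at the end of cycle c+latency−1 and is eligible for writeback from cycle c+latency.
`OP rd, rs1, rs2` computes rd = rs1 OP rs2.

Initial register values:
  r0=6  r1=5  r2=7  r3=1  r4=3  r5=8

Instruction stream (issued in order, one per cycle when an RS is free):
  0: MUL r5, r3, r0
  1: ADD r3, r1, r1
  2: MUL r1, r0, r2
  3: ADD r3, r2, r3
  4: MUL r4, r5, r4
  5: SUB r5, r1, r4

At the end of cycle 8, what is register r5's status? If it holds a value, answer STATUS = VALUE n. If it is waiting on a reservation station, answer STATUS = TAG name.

cycle 1: issue MUL r5<-Mul1 // r0:6,r1:5,r2:7,r3:1,r4:3,r5:Mul1
cycle 2: issue ADD r3<-Add1 // r0:6,r1:5,r2:7,r3:Add1,r4:3,r5:Mul1
cycle 3: issue MUL r1<-Mul2 // r0:6,r1:Mul2,r2:7,r3:Add1,r4:3,r5:Mul1
cycle 4: CDB Add1=10; issue ADD r3<-Add1 // r0:6,r1:Mul2,r2:7,r3:Add1,r4:3,r5:Mul1
cycle 5: CDB Mul1=6; issue MUL r4<-Mul1 // r0:6,r1:Mul2,r2:7,r3:Add1,r4:Mul1,r5:6
cycle 6: CDB Add1=17; issue SUB r5<-Add1 // r0:6,r1:Mul2,r2:7,r3:17,r4:Mul1,r5:Add1
cycle 7: CDB Mul2=42 // r0:6,r1:42,r2:7,r3:17,r4:Mul1,r5:Add1
cycle 8: - // r0:6,r1:42,r2:7,r3:17,r4:Mul1,r5:Add1

STATUS = TAG Add1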